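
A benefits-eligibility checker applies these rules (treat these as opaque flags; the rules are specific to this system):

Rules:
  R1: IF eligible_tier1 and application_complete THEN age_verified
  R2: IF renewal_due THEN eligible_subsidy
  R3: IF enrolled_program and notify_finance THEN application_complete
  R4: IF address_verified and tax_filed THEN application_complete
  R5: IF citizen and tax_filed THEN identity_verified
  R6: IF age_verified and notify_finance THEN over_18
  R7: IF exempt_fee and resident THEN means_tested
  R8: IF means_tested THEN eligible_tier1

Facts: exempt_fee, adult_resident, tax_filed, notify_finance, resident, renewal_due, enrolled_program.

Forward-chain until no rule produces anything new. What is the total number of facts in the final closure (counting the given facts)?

Round 1: R2 [IF renewal_due THEN eligible_subsidy]; R3 [IF enrolled_program and notify_finance THEN application_complete]; R7 [IF exempt_fee and resident THEN means_tested]. Adds eligible_subsidy, application_complete, means_tested.
Round 2: R8 [IF means_tested THEN eligible_tier1]. Adds eligible_tier1.
Round 3: R1 [IF eligible_tier1 and application_complete THEN age_verified]. Adds age_verified.
Round 4: R6 [IF age_verified and notify_finance THEN over_18]. Adds over_18.
Closure: {adult_resident, age_verified, application_complete, eligible_subsidy, eligible_tier1, enrolled_program, exempt_fee, means_tested, notify_finance, over_18, renewal_due, resident, tax_filed} — 13 facts.

13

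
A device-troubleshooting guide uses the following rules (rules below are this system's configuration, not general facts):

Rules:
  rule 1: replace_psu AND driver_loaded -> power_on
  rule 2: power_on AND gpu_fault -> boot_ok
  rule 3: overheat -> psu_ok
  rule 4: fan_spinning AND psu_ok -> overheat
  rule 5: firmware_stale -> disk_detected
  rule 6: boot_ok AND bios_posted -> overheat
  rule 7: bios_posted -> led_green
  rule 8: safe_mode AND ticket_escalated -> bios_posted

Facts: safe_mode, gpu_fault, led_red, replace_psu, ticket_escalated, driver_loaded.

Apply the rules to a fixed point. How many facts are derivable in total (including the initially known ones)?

Round 1 — rule 1, rule 8, derive power_on, bios_posted.
Round 2 — rule 2, rule 7, derive boot_ok, led_green.
Round 3 — rule 6, derive overheat.
Round 4 — rule 3, derive psu_ok.
Closure: {bios_posted, boot_ok, driver_loaded, gpu_fault, led_green, led_red, overheat, power_on, psu_ok, replace_psu, safe_mode, ticket_escalated} — 12 facts.

12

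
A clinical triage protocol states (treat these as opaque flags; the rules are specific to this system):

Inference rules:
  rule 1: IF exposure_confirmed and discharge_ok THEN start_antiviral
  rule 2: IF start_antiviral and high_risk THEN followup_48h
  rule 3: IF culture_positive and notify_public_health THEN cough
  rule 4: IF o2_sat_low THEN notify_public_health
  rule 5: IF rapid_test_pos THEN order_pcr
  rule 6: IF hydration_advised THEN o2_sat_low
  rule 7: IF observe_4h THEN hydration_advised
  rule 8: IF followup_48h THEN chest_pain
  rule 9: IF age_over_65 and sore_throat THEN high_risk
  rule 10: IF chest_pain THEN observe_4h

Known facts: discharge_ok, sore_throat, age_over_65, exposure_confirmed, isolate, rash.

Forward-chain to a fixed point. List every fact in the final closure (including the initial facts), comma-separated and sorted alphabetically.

Round 1 fires rule 1, rule 9, giving start_antiviral, high_risk.
Round 2 fires rule 2, giving followup_48h.
Round 3 fires rule 8, giving chest_pain.
Round 4 fires rule 10, giving observe_4h.
Round 5 fires rule 7, giving hydration_advised.
Round 6 fires rule 6, giving o2_sat_low.
Round 7 fires rule 4, giving notify_public_health.

age_over_65, chest_pain, discharge_ok, exposure_confirmed, followup_48h, high_risk, hydration_advised, isolate, notify_public_health, o2_sat_low, observe_4h, rash, sore_throat, start_antiviral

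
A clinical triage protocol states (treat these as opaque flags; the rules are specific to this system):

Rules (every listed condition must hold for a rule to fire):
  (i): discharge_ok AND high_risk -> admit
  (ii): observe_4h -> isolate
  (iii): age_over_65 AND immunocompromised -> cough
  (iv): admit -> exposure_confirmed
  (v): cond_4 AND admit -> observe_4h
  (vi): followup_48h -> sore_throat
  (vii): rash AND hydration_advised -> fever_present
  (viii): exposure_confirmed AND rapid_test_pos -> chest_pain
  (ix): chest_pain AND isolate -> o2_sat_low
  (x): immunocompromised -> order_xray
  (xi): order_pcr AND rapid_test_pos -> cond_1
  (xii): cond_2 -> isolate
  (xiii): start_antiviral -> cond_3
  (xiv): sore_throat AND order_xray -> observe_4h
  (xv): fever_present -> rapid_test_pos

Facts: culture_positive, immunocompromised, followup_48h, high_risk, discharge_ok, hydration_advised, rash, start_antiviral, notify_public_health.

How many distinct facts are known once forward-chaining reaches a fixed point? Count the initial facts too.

20

Round 1 fires (i), (vi), (vii), (x), (xiii), giving admit, sore_throat, fever_present, order_xray, cond_3.
Round 2 fires (iv), (xiv), (xv), giving exposure_confirmed, observe_4h, rapid_test_pos.
Round 3 fires (ii), (viii), giving isolate, chest_pain.
Round 4 fires (ix), giving o2_sat_low.
Closure: {admit, chest_pain, cond_3, culture_positive, discharge_ok, exposure_confirmed, fever_present, followup_48h, high_risk, hydration_advised, immunocompromised, isolate, notify_public_health, o2_sat_low, observe_4h, order_xray, rapid_test_pos, rash, sore_throat, start_antiviral} — 20 facts.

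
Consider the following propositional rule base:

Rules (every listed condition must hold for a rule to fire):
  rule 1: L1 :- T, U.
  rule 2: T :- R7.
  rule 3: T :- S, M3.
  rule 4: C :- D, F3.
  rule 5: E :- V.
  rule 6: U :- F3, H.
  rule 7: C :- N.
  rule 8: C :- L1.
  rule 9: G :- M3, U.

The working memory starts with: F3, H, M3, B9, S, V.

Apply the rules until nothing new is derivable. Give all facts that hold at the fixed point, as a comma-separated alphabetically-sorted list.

Round 1: rule 3 [T :- S, M3.]; rule 5 [E :- V.]; rule 6 [U :- F3, H.]. Adds T, E, U.
Round 2: rule 1 [L1 :- T, U.]; rule 9 [G :- M3, U.]. Adds L1, G.
Round 3: rule 8 [C :- L1.]. Adds C.

B9, C, E, F3, G, H, L1, M3, S, T, U, V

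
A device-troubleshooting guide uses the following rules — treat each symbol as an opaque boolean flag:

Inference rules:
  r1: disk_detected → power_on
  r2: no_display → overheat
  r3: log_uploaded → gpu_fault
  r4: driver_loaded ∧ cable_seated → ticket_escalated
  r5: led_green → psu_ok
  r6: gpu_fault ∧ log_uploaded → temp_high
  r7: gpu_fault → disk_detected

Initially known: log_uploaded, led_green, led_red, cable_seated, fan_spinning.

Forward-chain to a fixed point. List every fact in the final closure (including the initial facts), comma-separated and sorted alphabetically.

cable_seated, disk_detected, fan_spinning, gpu_fault, led_green, led_red, log_uploaded, power_on, psu_ok, temp_high

Round 1 fires r3, r5, giving gpu_fault, psu_ok.
Round 2 fires r6, r7, giving temp_high, disk_detected.
Round 3 fires r1, giving power_on.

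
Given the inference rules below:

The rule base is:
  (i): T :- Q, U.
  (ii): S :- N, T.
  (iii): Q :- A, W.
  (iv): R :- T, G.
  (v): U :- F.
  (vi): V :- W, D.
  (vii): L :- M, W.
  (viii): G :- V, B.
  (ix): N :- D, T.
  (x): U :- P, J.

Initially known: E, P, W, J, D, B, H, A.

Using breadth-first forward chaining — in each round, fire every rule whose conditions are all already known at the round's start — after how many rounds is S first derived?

Round 1: (iii) [Q :- A, W.]; (vi) [V :- W, D.]; (x) [U :- P, J.]. New: Q, V, U.
Round 2: (i) [T :- Q, U.]; (viii) [G :- V, B.]. New: T, G.
Round 3: (iv) [R :- T, G.]; (ix) [N :- D, T.]. New: R, N.
Round 4: (ii) [S :- N, T.]. New: S.
S first appears in round 4.

4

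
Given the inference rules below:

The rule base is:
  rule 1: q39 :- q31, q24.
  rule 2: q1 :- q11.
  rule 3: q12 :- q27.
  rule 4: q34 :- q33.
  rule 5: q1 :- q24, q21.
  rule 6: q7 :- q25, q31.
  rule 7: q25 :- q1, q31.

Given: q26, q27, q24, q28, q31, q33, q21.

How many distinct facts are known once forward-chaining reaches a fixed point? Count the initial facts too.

Round 1 — rule 1, rule 3, rule 4, rule 5, derive q39, q12, q34, q1.
Round 2 — rule 7, derive q25.
Round 3 — rule 6, derive q7.
Closure: {q1, q12, q21, q24, q25, q26, q27, q28, q31, q33, q34, q39, q7} — 13 facts.

13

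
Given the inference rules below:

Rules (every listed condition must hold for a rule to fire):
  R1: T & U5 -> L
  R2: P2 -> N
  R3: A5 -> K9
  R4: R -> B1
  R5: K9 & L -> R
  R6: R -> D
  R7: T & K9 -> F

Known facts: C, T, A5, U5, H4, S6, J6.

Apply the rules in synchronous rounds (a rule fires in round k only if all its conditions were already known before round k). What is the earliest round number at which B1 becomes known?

3

Round 1: R1 [T & U5 -> L]; R3 [A5 -> K9]. New: L, K9.
Round 2: R5 [K9 & L -> R]; R7 [T & K9 -> F]. New: R, F.
Round 3: R4 [R -> B1]; R6 [R -> D]. New: B1, D.
B1 first appears in round 3.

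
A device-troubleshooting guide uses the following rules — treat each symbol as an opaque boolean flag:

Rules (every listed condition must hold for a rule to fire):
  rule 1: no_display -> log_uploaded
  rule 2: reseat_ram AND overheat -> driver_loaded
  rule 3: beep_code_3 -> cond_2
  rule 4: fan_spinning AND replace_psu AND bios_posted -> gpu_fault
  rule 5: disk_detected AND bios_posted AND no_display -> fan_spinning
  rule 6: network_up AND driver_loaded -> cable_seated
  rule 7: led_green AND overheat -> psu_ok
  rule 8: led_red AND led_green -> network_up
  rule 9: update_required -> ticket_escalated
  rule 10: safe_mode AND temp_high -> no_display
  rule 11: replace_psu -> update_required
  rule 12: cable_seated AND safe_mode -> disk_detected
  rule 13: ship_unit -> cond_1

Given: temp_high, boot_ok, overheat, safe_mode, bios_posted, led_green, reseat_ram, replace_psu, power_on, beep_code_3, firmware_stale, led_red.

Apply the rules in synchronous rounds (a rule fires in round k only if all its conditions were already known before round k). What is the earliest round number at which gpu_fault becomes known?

Round 1: rule 2 [reseat_ram AND overheat -> driver_loaded]; rule 3 [beep_code_3 -> cond_2]; rule 7 [led_green AND overheat -> psu_ok]; rule 8 [led_red AND led_green -> network_up]; rule 10 [safe_mode AND temp_high -> no_display]; rule 11 [replace_psu -> update_required]. Adds driver_loaded, cond_2, psu_ok, network_up, no_display, update_required.
Round 2: rule 1 [no_display -> log_uploaded]; rule 6 [network_up AND driver_loaded -> cable_seated]; rule 9 [update_required -> ticket_escalated]. Adds log_uploaded, cable_seated, ticket_escalated.
Round 3: rule 12 [cable_seated AND safe_mode -> disk_detected]. Adds disk_detected.
Round 4: rule 5 [disk_detected AND bios_posted AND no_display -> fan_spinning]. Adds fan_spinning.
Round 5: rule 4 [fan_spinning AND replace_psu AND bios_posted -> gpu_fault]. Adds gpu_fault.
gpu_fault first appears in round 5.

5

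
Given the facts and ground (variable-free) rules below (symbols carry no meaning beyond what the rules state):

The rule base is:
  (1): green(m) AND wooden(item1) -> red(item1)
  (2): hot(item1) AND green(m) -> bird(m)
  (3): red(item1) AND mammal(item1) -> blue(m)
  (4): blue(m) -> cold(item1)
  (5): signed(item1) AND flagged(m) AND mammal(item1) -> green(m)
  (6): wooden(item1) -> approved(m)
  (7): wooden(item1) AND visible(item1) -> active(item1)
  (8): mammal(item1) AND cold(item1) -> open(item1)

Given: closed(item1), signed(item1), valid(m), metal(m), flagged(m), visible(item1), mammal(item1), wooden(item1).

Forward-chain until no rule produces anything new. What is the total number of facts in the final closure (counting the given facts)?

Round 1 — (5), (6), (7), derive green(m), approved(m), active(item1).
Round 2 — (1), derive red(item1).
Round 3 — (3), derive blue(m).
Round 4 — (4), derive cold(item1).
Round 5 — (8), derive open(item1).
Closure: {active(item1), approved(m), blue(m), closed(item1), cold(item1), flagged(m), green(m), mammal(item1), metal(m), open(item1), red(item1), signed(item1), valid(m), visible(item1), wooden(item1)} — 15 facts.

15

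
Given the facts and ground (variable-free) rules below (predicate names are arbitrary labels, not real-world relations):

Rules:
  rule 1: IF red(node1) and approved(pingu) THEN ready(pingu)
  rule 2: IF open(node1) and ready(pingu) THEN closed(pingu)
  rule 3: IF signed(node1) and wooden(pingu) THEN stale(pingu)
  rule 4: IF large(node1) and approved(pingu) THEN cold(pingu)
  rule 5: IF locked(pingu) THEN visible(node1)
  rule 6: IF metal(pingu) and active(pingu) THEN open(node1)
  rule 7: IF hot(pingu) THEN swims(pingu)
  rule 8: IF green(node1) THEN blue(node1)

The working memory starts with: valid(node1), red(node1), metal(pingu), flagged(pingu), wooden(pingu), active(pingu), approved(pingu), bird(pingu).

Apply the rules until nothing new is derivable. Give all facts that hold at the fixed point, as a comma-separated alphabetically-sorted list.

[1] rule 1 [IF red(node1) and approved(pingu) THEN ready(pingu)]; rule 6 [IF metal(pingu) and active(pingu) THEN open(node1)]. ⇒ new: ready(pingu), open(node1).
[2] rule 2 [IF open(node1) and ready(pingu) THEN closed(pingu)]. ⇒ new: closed(pingu).

active(pingu), approved(pingu), bird(pingu), closed(pingu), flagged(pingu), metal(pingu), open(node1), ready(pingu), red(node1), valid(node1), wooden(pingu)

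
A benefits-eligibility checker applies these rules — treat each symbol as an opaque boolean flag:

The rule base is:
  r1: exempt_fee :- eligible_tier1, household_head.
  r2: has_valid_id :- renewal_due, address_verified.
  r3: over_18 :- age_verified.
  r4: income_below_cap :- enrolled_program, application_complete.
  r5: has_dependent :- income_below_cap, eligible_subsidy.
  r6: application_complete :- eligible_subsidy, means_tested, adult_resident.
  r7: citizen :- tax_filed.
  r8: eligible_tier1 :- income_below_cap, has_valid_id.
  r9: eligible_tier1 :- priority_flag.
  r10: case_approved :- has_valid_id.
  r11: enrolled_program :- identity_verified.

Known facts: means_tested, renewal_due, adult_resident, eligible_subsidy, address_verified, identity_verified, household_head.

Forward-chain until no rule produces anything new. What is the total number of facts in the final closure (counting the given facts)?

[1] r2 [has_valid_id :- renewal_due, address_verified.]; r6 [application_complete :- eligible_subsidy, means_tested, adult_resident.]; r11 [enrolled_program :- identity_verified.]. ⇒ new: has_valid_id, application_complete, enrolled_program.
[2] r4 [income_below_cap :- enrolled_program, application_complete.]; r10 [case_approved :- has_valid_id.]. ⇒ new: income_below_cap, case_approved.
[3] r5 [has_dependent :- income_below_cap, eligible_subsidy.]; r8 [eligible_tier1 :- income_below_cap, has_valid_id.]. ⇒ new: has_dependent, eligible_tier1.
[4] r1 [exempt_fee :- eligible_tier1, household_head.]. ⇒ new: exempt_fee.
Closure: {address_verified, adult_resident, application_complete, case_approved, eligible_subsidy, eligible_tier1, enrolled_program, exempt_fee, has_dependent, has_valid_id, household_head, identity_verified, income_below_cap, means_tested, renewal_due} — 15 facts.

15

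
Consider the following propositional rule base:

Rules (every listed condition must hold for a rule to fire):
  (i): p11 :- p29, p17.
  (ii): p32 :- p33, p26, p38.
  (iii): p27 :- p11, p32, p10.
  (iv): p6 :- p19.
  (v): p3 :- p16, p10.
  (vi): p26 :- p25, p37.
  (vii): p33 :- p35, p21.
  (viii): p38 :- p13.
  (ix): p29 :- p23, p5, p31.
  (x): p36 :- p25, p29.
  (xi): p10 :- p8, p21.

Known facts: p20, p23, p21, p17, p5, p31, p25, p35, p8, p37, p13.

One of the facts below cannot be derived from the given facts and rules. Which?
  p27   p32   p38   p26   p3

p3

Round 1: (vi) [p26 :- p25, p37.]; (vii) [p33 :- p35, p21.]; (viii) [p38 :- p13.]; (ix) [p29 :- p23, p5, p31.]; (xi) [p10 :- p8, p21.]. New: p26, p33, p38, p29, p10.
Round 2: (i) [p11 :- p29, p17.]; (ii) [p32 :- p33, p26, p38.]; (x) [p36 :- p25, p29.]. New: p11, p32, p36.
Round 3: (iii) [p27 :- p11, p32, p10.]. New: p27.
Derived: p38 (round 1), p32 (round 2), p26 (round 1), p27 (round 3). p3 never appears in any round.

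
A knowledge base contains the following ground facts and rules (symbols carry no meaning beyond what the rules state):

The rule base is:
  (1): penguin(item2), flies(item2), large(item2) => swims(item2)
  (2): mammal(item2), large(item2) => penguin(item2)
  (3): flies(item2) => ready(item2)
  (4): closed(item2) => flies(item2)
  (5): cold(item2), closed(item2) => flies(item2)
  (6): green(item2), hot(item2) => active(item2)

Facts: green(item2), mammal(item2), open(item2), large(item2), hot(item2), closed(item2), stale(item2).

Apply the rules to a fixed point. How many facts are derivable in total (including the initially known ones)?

Round 1 fires (2), (4), (6), giving penguin(item2), flies(item2), active(item2).
Round 2 fires (1), (3), giving swims(item2), ready(item2).
Closure: {active(item2), closed(item2), flies(item2), green(item2), hot(item2), large(item2), mammal(item2), open(item2), penguin(item2), ready(item2), stale(item2), swims(item2)} — 12 facts.

12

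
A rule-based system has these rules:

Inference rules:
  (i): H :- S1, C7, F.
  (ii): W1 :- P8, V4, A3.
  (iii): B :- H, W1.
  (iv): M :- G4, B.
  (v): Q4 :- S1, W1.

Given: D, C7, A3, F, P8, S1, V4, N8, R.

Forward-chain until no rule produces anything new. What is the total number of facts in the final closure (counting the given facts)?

Round 1: (i) [H :- S1, C7, F.]; (ii) [W1 :- P8, V4, A3.]. New: H, W1.
Round 2: (iii) [B :- H, W1.]; (v) [Q4 :- S1, W1.]. New: B, Q4.
Closure: {A3, B, C7, D, F, H, N8, P8, Q4, R, S1, V4, W1} — 13 facts.

13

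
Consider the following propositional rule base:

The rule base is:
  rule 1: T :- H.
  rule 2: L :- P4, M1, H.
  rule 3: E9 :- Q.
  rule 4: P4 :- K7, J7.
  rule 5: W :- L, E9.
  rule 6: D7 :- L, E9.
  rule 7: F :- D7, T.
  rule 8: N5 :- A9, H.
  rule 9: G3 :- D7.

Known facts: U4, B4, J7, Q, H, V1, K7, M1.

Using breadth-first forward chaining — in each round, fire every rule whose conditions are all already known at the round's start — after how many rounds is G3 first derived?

4

Round 1: rule 1 [T :- H.]; rule 3 [E9 :- Q.]; rule 4 [P4 :- K7, J7.]. New: T, E9, P4.
Round 2: rule 2 [L :- P4, M1, H.]. New: L.
Round 3: rule 5 [W :- L, E9.]; rule 6 [D7 :- L, E9.]. New: W, D7.
Round 4: rule 7 [F :- D7, T.]; rule 9 [G3 :- D7.]. New: F, G3.
G3 first appears in round 4.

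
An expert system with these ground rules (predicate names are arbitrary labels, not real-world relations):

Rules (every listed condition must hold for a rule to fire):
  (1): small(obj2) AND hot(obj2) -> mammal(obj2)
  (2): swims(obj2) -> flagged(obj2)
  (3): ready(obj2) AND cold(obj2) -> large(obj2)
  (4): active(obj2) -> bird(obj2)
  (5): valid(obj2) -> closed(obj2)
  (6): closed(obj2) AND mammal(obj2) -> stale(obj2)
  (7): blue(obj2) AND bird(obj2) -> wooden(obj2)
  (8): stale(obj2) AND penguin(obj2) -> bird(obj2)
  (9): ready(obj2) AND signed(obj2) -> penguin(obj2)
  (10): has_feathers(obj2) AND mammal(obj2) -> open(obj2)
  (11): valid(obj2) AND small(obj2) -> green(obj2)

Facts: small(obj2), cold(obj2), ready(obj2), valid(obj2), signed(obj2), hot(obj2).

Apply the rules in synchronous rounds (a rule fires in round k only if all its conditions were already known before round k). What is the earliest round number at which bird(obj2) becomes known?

Round 1: (1) [small(obj2) AND hot(obj2) -> mammal(obj2)]; (3) [ready(obj2) AND cold(obj2) -> large(obj2)]; (5) [valid(obj2) -> closed(obj2)]; (9) [ready(obj2) AND signed(obj2) -> penguin(obj2)]; (11) [valid(obj2) AND small(obj2) -> green(obj2)]. New: mammal(obj2), large(obj2), closed(obj2), penguin(obj2), green(obj2).
Round 2: (6) [closed(obj2) AND mammal(obj2) -> stale(obj2)]. New: stale(obj2).
Round 3: (8) [stale(obj2) AND penguin(obj2) -> bird(obj2)]. New: bird(obj2).
bird(obj2) first appears in round 3.

3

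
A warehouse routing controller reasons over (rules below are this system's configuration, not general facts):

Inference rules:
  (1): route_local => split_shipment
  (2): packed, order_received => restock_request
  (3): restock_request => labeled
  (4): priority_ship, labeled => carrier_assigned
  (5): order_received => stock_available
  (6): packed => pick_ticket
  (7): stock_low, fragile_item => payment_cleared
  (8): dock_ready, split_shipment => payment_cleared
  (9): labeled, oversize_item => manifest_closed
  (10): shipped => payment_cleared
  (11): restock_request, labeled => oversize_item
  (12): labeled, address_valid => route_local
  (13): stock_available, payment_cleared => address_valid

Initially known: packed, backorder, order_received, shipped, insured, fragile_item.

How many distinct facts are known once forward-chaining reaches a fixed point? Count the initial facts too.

Round 1: (2) [packed, order_received => restock_request]; (5) [order_received => stock_available]; (6) [packed => pick_ticket]; (10) [shipped => payment_cleared]. New: restock_request, stock_available, pick_ticket, payment_cleared.
Round 2: (3) [restock_request => labeled]; (13) [stock_available, payment_cleared => address_valid]. New: labeled, address_valid.
Round 3: (11) [restock_request, labeled => oversize_item]; (12) [labeled, address_valid => route_local]. New: oversize_item, route_local.
Round 4: (1) [route_local => split_shipment]; (9) [labeled, oversize_item => manifest_closed]. New: split_shipment, manifest_closed.
Closure: {address_valid, backorder, fragile_item, insured, labeled, manifest_closed, order_received, oversize_item, packed, payment_cleared, pick_ticket, restock_request, route_local, shipped, split_shipment, stock_available} — 16 facts.

16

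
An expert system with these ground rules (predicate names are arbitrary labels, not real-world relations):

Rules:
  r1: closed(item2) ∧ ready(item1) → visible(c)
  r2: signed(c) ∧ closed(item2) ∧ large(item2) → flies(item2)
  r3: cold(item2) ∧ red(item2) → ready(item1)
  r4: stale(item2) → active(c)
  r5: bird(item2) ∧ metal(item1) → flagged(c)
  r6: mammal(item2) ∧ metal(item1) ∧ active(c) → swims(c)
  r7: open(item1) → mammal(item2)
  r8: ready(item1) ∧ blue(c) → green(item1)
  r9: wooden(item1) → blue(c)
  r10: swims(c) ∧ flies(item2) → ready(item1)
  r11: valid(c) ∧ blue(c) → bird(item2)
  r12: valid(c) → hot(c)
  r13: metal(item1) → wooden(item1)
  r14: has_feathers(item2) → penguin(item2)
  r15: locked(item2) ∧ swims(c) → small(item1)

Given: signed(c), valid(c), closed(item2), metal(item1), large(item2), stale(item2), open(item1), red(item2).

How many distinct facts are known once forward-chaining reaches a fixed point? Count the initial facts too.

20

Round 1: r2 [signed(c) ∧ closed(item2) ∧ large(item2) → flies(item2)]; r4 [stale(item2) → active(c)]; r7 [open(item1) → mammal(item2)]; r12 [valid(c) → hot(c)]; r13 [metal(item1) → wooden(item1)]. New: flies(item2), active(c), mammal(item2), hot(c), wooden(item1).
Round 2: r6 [mammal(item2) ∧ metal(item1) ∧ active(c) → swims(c)]; r9 [wooden(item1) → blue(c)]. New: swims(c), blue(c).
Round 3: r10 [swims(c) ∧ flies(item2) → ready(item1)]; r11 [valid(c) ∧ blue(c) → bird(item2)]. New: ready(item1), bird(item2).
Round 4: r1 [closed(item2) ∧ ready(item1) → visible(c)]; r5 [bird(item2) ∧ metal(item1) → flagged(c)]; r8 [ready(item1) ∧ blue(c) → green(item1)]. New: visible(c), flagged(c), green(item1).
Closure: {active(c), bird(item2), blue(c), closed(item2), flagged(c), flies(item2), green(item1), hot(c), large(item2), mammal(item2), metal(item1), open(item1), ready(item1), red(item2), signed(c), stale(item2), swims(c), valid(c), visible(c), wooden(item1)} — 20 facts.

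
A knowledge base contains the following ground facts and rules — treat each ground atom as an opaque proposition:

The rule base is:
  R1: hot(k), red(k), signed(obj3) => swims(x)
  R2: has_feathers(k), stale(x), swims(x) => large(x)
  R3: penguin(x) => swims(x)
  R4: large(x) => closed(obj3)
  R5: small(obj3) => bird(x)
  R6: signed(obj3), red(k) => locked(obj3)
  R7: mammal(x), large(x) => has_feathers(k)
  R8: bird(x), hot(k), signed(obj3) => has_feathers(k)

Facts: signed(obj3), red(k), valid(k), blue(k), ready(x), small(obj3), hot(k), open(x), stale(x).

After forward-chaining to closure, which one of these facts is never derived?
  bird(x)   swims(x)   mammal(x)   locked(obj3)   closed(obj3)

Round 1: R1 [hot(k), red(k), signed(obj3) => swims(x)]; R5 [small(obj3) => bird(x)]; R6 [signed(obj3), red(k) => locked(obj3)]. Adds swims(x), bird(x), locked(obj3).
Round 2: R8 [bird(x), hot(k), signed(obj3) => has_feathers(k)]. Adds has_feathers(k).
Round 3: R2 [has_feathers(k), stale(x), swims(x) => large(x)]. Adds large(x).
Round 4: R4 [large(x) => closed(obj3)]. Adds closed(obj3).
Derived: closed(obj3) (round 4), bird(x) (round 1), locked(obj3) (round 1), swims(x) (round 1). mammal(x) never appears in any round.

mammal(x)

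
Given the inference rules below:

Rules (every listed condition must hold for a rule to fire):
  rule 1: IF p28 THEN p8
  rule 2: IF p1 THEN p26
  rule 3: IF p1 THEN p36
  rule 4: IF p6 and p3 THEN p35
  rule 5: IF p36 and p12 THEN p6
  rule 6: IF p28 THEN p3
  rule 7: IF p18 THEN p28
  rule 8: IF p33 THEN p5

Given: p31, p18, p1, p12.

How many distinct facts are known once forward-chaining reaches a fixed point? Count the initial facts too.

Round 1 — rule 2, rule 3, rule 7, derive p26, p36, p28.
Round 2 — rule 1, rule 5, rule 6, derive p8, p6, p3.
Round 3 — rule 4, derive p35.
Closure: {p1, p12, p18, p26, p28, p3, p31, p35, p36, p6, p8} — 11 facts.

11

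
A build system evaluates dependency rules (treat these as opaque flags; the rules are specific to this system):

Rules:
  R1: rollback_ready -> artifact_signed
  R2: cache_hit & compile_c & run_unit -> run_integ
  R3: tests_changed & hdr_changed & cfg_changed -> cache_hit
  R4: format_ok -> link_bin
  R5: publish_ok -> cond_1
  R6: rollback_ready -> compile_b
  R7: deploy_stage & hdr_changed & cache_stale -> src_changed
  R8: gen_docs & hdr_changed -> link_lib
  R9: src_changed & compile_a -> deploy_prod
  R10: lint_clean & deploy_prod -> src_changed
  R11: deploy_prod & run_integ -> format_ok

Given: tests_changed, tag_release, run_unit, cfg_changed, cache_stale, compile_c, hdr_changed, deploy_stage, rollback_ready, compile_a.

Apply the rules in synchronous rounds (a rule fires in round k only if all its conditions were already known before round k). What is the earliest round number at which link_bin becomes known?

Round 1 fires R1, R3, R6, R7, giving artifact_signed, cache_hit, compile_b, src_changed.
Round 2 fires R2, R9, giving run_integ, deploy_prod.
Round 3 fires R11, giving format_ok.
Round 4 fires R4, giving link_bin.
link_bin first appears in round 4.

4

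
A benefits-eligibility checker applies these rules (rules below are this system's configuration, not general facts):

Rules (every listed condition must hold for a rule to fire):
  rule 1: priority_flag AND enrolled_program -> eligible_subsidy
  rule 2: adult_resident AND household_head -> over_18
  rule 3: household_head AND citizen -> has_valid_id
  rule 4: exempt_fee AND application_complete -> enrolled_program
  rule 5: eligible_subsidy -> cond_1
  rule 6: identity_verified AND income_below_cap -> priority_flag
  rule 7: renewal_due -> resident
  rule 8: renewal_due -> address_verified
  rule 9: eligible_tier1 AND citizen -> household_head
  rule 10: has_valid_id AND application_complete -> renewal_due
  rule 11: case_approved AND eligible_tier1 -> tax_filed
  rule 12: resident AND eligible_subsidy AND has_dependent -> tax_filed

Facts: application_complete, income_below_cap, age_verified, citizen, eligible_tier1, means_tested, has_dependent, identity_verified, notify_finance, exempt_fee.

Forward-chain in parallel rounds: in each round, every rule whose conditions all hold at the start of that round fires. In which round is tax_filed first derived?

[1] rule 4 [exempt_fee AND application_complete -> enrolled_program]; rule 6 [identity_verified AND income_below_cap -> priority_flag]; rule 9 [eligible_tier1 AND citizen -> household_head]. ⇒ new: enrolled_program, priority_flag, household_head.
[2] rule 1 [priority_flag AND enrolled_program -> eligible_subsidy]; rule 3 [household_head AND citizen -> has_valid_id]. ⇒ new: eligible_subsidy, has_valid_id.
[3] rule 5 [eligible_subsidy -> cond_1]; rule 10 [has_valid_id AND application_complete -> renewal_due]. ⇒ new: cond_1, renewal_due.
[4] rule 7 [renewal_due -> resident]; rule 8 [renewal_due -> address_verified]. ⇒ new: resident, address_verified.
[5] rule 12 [resident AND eligible_subsidy AND has_dependent -> tax_filed]. ⇒ new: tax_filed.
tax_filed first appears in round 5.

5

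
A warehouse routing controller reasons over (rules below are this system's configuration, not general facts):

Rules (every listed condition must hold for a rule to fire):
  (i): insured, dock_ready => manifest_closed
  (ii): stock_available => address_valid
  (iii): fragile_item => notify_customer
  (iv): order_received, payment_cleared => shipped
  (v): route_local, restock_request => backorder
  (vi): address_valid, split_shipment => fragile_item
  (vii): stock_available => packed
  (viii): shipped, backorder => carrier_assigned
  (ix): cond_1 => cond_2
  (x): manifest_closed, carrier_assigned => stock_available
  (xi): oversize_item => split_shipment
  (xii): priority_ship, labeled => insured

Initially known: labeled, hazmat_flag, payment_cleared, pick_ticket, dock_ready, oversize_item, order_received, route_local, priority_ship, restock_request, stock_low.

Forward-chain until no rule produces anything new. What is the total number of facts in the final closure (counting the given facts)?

Round 1: (iv) [order_received, payment_cleared => shipped]; (v) [route_local, restock_request => backorder]; (xi) [oversize_item => split_shipment]; (xii) [priority_ship, labeled => insured]. Adds shipped, backorder, split_shipment, insured.
Round 2: (i) [insured, dock_ready => manifest_closed]; (viii) [shipped, backorder => carrier_assigned]. Adds manifest_closed, carrier_assigned.
Round 3: (x) [manifest_closed, carrier_assigned => stock_available]. Adds stock_available.
Round 4: (ii) [stock_available => address_valid]; (vii) [stock_available => packed]. Adds address_valid, packed.
Round 5: (vi) [address_valid, split_shipment => fragile_item]. Adds fragile_item.
Round 6: (iii) [fragile_item => notify_customer]. Adds notify_customer.
Closure: {address_valid, backorder, carrier_assigned, dock_ready, fragile_item, hazmat_flag, insured, labeled, manifest_closed, notify_customer, order_received, oversize_item, packed, payment_cleared, pick_ticket, priority_ship, restock_request, route_local, shipped, split_shipment, stock_available, stock_low} — 22 facts.

22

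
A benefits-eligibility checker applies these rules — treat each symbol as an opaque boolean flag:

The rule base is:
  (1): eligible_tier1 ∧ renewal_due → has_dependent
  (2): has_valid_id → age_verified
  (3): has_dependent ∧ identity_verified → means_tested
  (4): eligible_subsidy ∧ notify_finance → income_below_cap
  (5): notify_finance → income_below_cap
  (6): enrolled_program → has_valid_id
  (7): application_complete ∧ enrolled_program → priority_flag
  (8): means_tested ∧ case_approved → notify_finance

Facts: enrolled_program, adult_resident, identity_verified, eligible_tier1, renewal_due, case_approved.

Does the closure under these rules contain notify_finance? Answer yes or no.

Round 1: (1) [eligible_tier1 ∧ renewal_due → has_dependent]; (6) [enrolled_program → has_valid_id]. New: has_dependent, has_valid_id.
Round 2: (2) [has_valid_id → age_verified]; (3) [has_dependent ∧ identity_verified → means_tested]. New: age_verified, means_tested.
Round 3: (8) [means_tested ∧ case_approved → notify_finance]. New: notify_finance.
Round 4: (5) [notify_finance → income_below_cap]. New: income_below_cap.
notify_finance appears in round 3, so it is derivable.

yes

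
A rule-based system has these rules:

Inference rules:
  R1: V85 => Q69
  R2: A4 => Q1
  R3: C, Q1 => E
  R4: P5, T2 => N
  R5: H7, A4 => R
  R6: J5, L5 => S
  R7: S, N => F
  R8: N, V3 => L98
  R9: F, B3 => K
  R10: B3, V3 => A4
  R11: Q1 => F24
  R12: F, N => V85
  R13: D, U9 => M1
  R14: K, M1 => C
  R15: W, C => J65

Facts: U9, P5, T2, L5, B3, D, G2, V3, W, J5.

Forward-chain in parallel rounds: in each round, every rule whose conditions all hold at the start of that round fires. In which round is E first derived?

Round 1: R4 [P5, T2 => N]; R6 [J5, L5 => S]; R10 [B3, V3 => A4]; R13 [D, U9 => M1]. New: N, S, A4, M1.
Round 2: R2 [A4 => Q1]; R7 [S, N => F]; R8 [N, V3 => L98]. New: Q1, F, L98.
Round 3: R9 [F, B3 => K]; R11 [Q1 => F24]; R12 [F, N => V85]. New: K, F24, V85.
Round 4: R1 [V85 => Q69]; R14 [K, M1 => C]. New: Q69, C.
Round 5: R3 [C, Q1 => E]; R15 [W, C => J65]. New: E, J65.
E first appears in round 5.

5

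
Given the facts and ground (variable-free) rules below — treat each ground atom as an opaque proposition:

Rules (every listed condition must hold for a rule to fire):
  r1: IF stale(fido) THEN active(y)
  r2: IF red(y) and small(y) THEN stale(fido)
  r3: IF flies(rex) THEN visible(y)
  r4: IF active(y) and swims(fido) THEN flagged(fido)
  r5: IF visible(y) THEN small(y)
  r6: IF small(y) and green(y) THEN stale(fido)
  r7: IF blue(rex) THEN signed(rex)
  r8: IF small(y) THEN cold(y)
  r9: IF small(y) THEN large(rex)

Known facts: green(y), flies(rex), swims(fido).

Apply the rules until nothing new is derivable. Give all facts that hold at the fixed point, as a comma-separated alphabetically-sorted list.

Round 1: r3 [IF flies(rex) THEN visible(y)]. New: visible(y).
Round 2: r5 [IF visible(y) THEN small(y)]. New: small(y).
Round 3: r6 [IF small(y) and green(y) THEN stale(fido)]; r8 [IF small(y) THEN cold(y)]; r9 [IF small(y) THEN large(rex)]. New: stale(fido), cold(y), large(rex).
Round 4: r1 [IF stale(fido) THEN active(y)]. New: active(y).
Round 5: r4 [IF active(y) and swims(fido) THEN flagged(fido)]. New: flagged(fido).

active(y), cold(y), flagged(fido), flies(rex), green(y), large(rex), small(y), stale(fido), swims(fido), visible(y)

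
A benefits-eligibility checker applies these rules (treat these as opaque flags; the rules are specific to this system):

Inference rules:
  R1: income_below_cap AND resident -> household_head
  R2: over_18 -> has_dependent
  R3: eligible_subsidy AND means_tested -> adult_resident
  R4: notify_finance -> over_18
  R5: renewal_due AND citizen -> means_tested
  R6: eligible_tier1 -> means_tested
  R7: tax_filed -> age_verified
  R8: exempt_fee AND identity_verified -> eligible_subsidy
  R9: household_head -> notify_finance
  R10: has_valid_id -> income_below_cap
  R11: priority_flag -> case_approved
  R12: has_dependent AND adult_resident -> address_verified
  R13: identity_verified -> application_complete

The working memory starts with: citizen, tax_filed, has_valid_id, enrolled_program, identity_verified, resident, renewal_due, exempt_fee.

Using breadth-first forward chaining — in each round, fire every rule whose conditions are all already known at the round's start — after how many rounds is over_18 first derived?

4

Round 1 fires R5, R7, R8, R10, R13, giving means_tested, age_verified, eligible_subsidy, income_below_cap, application_complete.
Round 2 fires R1, R3, giving household_head, adult_resident.
Round 3 fires R9, giving notify_finance.
Round 4 fires R4, giving over_18.
over_18 first appears in round 4.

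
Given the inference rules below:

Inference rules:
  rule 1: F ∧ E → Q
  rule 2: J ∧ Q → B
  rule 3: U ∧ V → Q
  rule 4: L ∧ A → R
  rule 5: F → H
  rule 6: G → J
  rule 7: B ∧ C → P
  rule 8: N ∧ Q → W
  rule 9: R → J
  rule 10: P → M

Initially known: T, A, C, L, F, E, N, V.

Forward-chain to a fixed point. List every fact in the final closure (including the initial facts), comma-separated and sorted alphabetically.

[1] rule 1 [F ∧ E → Q]; rule 4 [L ∧ A → R]; rule 5 [F → H]. ⇒ new: Q, R, H.
[2] rule 8 [N ∧ Q → W]; rule 9 [R → J]. ⇒ new: W, J.
[3] rule 2 [J ∧ Q → B]. ⇒ new: B.
[4] rule 7 [B ∧ C → P]. ⇒ new: P.
[5] rule 10 [P → M]. ⇒ new: M.

A, B, C, E, F, H, J, L, M, N, P, Q, R, T, V, W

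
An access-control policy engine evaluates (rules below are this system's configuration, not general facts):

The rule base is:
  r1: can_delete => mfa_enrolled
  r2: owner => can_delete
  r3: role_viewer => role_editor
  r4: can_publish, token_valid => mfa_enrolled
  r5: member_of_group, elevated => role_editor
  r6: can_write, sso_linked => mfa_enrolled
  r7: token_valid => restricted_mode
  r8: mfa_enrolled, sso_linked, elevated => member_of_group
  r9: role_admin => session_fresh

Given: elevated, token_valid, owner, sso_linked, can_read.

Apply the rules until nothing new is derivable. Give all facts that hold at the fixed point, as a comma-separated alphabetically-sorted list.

can_delete, can_read, elevated, member_of_group, mfa_enrolled, owner, restricted_mode, role_editor, sso_linked, token_valid

Round 1: r2 [owner => can_delete]; r7 [token_valid => restricted_mode]. Adds can_delete, restricted_mode.
Round 2: r1 [can_delete => mfa_enrolled]. Adds mfa_enrolled.
Round 3: r8 [mfa_enrolled, sso_linked, elevated => member_of_group]. Adds member_of_group.
Round 4: r5 [member_of_group, elevated => role_editor]. Adds role_editor.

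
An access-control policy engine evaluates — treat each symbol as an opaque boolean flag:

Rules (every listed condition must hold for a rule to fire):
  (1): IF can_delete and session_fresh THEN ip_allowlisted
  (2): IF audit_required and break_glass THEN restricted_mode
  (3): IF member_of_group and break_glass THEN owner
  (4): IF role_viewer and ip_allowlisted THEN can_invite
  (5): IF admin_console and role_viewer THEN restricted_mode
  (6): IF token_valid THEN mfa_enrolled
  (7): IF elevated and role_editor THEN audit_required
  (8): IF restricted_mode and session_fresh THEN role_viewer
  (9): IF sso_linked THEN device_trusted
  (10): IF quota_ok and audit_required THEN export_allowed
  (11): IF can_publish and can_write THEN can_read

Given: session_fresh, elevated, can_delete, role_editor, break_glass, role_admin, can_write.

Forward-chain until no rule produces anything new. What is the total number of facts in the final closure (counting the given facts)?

Round 1: (1) [IF can_delete and session_fresh THEN ip_allowlisted]; (7) [IF elevated and role_editor THEN audit_required]. Adds ip_allowlisted, audit_required.
Round 2: (2) [IF audit_required and break_glass THEN restricted_mode]. Adds restricted_mode.
Round 3: (8) [IF restricted_mode and session_fresh THEN role_viewer]. Adds role_viewer.
Round 4: (4) [IF role_viewer and ip_allowlisted THEN can_invite]. Adds can_invite.
Closure: {audit_required, break_glass, can_delete, can_invite, can_write, elevated, ip_allowlisted, restricted_mode, role_admin, role_editor, role_viewer, session_fresh} — 12 facts.

12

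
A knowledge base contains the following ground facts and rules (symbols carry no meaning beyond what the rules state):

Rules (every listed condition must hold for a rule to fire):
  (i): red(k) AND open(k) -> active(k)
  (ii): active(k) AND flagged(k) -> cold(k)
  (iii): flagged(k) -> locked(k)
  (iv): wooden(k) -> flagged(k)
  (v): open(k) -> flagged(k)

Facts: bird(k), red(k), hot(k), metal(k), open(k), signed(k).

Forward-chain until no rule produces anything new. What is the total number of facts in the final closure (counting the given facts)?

10

Round 1 — (i), (v), derive active(k), flagged(k).
Round 2 — (ii), (iii), derive cold(k), locked(k).
Closure: {active(k), bird(k), cold(k), flagged(k), hot(k), locked(k), metal(k), open(k), red(k), signed(k)} — 10 facts.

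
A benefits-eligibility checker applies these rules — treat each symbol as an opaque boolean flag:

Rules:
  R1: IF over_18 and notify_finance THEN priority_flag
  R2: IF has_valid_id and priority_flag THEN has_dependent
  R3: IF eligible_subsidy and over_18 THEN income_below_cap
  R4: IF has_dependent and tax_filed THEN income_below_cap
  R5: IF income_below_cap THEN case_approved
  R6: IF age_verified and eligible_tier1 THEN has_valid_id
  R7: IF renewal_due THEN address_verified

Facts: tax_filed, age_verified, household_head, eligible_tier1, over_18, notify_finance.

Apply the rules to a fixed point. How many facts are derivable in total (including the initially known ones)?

11

Round 1: R1 [IF over_18 and notify_finance THEN priority_flag]; R6 [IF age_verified and eligible_tier1 THEN has_valid_id]. New: priority_flag, has_valid_id.
Round 2: R2 [IF has_valid_id and priority_flag THEN has_dependent]. New: has_dependent.
Round 3: R4 [IF has_dependent and tax_filed THEN income_below_cap]. New: income_below_cap.
Round 4: R5 [IF income_below_cap THEN case_approved]. New: case_approved.
Closure: {age_verified, case_approved, eligible_tier1, has_dependent, has_valid_id, household_head, income_below_cap, notify_finance, over_18, priority_flag, tax_filed} — 11 facts.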